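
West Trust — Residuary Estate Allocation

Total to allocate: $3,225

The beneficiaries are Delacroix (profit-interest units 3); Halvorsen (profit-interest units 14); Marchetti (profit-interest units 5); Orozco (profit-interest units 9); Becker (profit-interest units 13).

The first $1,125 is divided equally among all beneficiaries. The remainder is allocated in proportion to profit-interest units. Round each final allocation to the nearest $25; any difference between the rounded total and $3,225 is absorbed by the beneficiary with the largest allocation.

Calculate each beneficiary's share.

Delacroix: $375 · Halvorsen: $875 · Marchetti: $475 · Orozco: $650 · Becker: $850

First tranche $1,125 split equally: $225 each.
Remainder $2,100 by profit-interest units (total 44): Delacroix 143.18 → $150; Halvorsen 668.18 → $675; Marchetti 238.64 → $250; Orozco 429.55 → $425; Becker 620.45 → $625.
Rounding difference −$25 on remainder applied to Halvorsen.
Totals: Delacroix $225 + $150 = $375; Halvorsen $225 + $650 = $875; Marchetti $225 + $250 = $475; Orozco $225 + $425 = $650; Becker $225 + $625 = $850.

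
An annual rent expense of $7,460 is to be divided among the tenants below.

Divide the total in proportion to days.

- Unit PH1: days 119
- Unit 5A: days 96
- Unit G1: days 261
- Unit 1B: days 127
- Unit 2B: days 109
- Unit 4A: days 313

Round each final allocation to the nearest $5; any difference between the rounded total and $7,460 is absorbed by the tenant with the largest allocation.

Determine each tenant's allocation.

Combined days = 1,025.
Raw shares: Unit PH1 119/1,025 × $7,460 = 866.09; Unit 5A 96/1,025 × $7,460 = 698.69; Unit G1 261/1,025 × $7,460 = 1,899.57; Unit 1B 127/1,025 × $7,460 = 924.31; Unit 2B 109/1,025 × $7,460 = 793.31; Unit 4A 313/1,025 × $7,460 = 2,278.03.
Rounded to nearest $5: Unit PH1 $865; Unit 5A $700; Unit G1 $1,900; Unit 1B $925; Unit 2B $795; Unit 4A $2,280. Sum = $7,465.
Difference $7,460 − $7,465 = −$5 applied to largest allocation (Unit 4A): Unit 4A becomes $2,275.

Unit PH1: $865 · Unit 5A: $700 · Unit G1: $1,900 · Unit 1B: $925 · Unit 2B: $795 · Unit 4A: $2,275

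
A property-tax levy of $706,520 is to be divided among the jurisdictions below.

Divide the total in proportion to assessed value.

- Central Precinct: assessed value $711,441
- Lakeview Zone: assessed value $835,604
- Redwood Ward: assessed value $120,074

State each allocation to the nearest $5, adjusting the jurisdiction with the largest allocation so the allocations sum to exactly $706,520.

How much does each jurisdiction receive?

Central Precinct: $301,505 | Lakeview Zone: $354,130 | Redwood Ward: $50,885

Combined assessed value = 1,667,119.
Proportional shares: Central Precinct 711,441/1,667,119 × $706,520 = 301,506.55; Lakeview Zone 835,604/1,667,119 × $706,520 = 354,126.45; Redwood Ward 120,074/1,667,119 × $706,520 = 50,887.00.
Rounded to nearest $5: Central Precinct $301,505; Lakeview Zone $354,125; Redwood Ward $50,885. Sum = $706,515.
Difference $706,520 − $706,515 = +$5 applied to largest allocation (Lakeview Zone): Lakeview Zone becomes $354,130.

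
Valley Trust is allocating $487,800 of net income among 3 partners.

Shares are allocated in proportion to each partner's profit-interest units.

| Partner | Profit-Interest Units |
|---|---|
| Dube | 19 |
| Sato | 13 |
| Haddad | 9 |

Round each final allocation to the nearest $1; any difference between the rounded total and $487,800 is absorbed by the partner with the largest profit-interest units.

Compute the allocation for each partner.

Profit-interest units total: 19 + 13 + 9 = 41.
Raw shares: Dube 226,053.66; Sato 154,668.29; Haddad 107,078.05.
Rounded to nearest $1: Dube $226,054; Sato $154,668; Haddad $107,078. Sum = $487,800.
Sum already equals the total — no adjustment.

Dube: $226,054; Sato: $154,668; Haddad: $107,078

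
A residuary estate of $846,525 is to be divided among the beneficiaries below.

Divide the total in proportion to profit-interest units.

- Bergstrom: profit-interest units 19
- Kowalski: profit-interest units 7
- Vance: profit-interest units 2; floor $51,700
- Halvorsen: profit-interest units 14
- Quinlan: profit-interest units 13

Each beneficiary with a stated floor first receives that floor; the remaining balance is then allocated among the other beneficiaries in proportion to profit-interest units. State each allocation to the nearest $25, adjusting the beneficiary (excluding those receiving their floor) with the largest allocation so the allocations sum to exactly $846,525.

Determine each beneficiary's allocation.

Bergstrom: $284,950; Kowalski: $104,975; Vance: $51,700; Halvorsen: $209,950; Quinlan: $194,950

Minimums first: Vance $51,700. Remaining pool $794,825.
Remaining pool split over remaining profit-interest units 53: Bergstrom 284,937.26 → $284,925; Kowalski 104,976.89 → $104,975; Halvorsen 209,953.77 → $209,950; Quinlan 194,957.08 → $194,950.
Rounding difference +$25 applied to Bergstrom → $284,950.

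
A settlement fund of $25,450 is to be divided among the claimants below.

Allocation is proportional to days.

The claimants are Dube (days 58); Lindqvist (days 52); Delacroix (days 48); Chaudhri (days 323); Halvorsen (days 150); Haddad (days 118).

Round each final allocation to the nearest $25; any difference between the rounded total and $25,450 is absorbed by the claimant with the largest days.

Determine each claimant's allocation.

Combined days = 58 + 52 + 48 + 323 + 150 + 118 = 749.
Proportional shares: Dube 1,970.76; Lindqvist 1,766.89; Delacroix 1,630.97; Chaudhri 10,975.10; Halvorsen 5,096.80; Haddad 4,009.48.
At nearest $25: Dube $1,975; Lindqvist $1,775; Delacroix $1,625; Chaudhri $10,975; Halvorsen $5,100; Haddad $4,000. Sum = $25,450.
Rounded total matches; no reconciliation needed.

Dube: $1,975; Lindqvist: $1,775; Delacroix: $1,625; Chaudhri: $10,975; Halvorsen: $5,100; Haddad: $4,000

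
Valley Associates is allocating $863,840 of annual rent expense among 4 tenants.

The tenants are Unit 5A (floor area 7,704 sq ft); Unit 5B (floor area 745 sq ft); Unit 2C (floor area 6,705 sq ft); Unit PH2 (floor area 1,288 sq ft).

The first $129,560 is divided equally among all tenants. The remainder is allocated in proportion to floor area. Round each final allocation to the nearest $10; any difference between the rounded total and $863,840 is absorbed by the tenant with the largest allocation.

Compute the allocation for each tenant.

Unit 5A: $376,440 · Unit 5B: $65,660 · Unit 2C: $331,830 · Unit PH2: $89,910

$129,560 shared equally gives $32,390 per tenant.
Remainder $734,280 by floor area (total 16,442): Unit 5A 344,051.40 → $344,050; Unit 5B 33,270.81 → $33,270; Unit 2C 299,437.26 → $299,440; Unit PH2 57,520.54 → $57,520.
Totals: Unit 5A $32,390 + $344,050 = $376,440; Unit 5B $32,390 + $33,270 = $65,660; Unit 2C $32,390 + $299,440 = $331,830; Unit PH2 $32,390 + $57,520 = $89,910.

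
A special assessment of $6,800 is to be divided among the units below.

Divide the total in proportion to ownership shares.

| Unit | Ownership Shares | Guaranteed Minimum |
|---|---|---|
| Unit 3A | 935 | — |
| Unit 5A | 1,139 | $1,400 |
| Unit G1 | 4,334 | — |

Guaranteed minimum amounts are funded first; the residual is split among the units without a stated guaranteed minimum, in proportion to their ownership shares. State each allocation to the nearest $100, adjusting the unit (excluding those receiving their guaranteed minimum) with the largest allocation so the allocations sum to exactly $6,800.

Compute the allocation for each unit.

Minimums first: Unit 5A $1,400. Residual $5,400.
Residual split over remaining ownership shares 5,269: Unit 3A 958.25 → $1,000; Unit G1 4,441.75 → $4,400.

Unit 3A: $1,000; Unit 5A: $1,400; Unit G1: $4,400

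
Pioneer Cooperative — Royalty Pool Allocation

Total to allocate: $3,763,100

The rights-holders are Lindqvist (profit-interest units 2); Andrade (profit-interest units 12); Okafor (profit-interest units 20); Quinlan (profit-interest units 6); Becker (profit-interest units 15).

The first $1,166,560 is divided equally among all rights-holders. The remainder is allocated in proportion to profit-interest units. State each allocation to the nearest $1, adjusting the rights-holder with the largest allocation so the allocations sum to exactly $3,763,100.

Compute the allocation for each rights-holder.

Lindqvist: $327,732 · Andrade: $799,830 · Okafor: $1,177,508 · Quinlan: $516,571 · Becker: $941,459

Equal tier: $1,166,560 ÷ 5 = $233,312 apiece.
Remainder $2,596,540 by profit-interest units (total 55): Lindqvist 94,419.64 → $94,420; Andrade 566,517.82 → $566,518; Okafor 944,196.36 → $944,196; Quinlan 283,258.91 → $283,259; Becker 708,147.27 → $708,147.
Totals: Lindqvist $233,312 + $94,420 = $327,732; Andrade $233,312 + $566,518 = $799,830; Okafor $233,312 + $944,196 = $1,177,508; Quinlan $233,312 + $283,259 = $516,571; Becker $233,312 + $708,147 = $941,459.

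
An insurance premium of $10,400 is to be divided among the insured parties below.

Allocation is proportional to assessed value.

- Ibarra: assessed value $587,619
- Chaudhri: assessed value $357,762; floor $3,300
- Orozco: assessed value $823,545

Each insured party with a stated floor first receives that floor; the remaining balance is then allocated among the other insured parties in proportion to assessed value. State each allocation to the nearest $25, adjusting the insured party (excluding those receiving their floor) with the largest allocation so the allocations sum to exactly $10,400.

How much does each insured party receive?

Guaranteed amounts: Chaudhri $3,300. Remaining pool $7,100.
Remaining pool split over remaining assessed value 1,411,164: Ibarra 2,956.49 → $2,950; Orozco 4,143.51 → $4,150.

Ibarra: $2,950; Chaudhri: $3,300; Orozco: $4,150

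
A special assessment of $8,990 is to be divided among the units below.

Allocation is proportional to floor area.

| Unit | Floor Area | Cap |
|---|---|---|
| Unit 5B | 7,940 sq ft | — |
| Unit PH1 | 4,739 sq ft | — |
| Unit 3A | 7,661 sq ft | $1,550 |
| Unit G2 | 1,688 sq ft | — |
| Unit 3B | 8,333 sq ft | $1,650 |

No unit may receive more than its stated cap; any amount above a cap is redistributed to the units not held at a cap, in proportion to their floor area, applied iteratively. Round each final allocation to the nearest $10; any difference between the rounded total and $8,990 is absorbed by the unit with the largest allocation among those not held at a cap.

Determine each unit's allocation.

Combined floor area = 30,361.
Unconstrained shares: Unit 5B 2,351.06; Unit PH1 1,403.23; Unit 3A 2,268.45; Unit G2 499.82; Unit 3B 2,467.43.
Held at cap: Unit 3A ($1,550), Unit 3B ($1,650); balance $5,790 reallocated over remaining floor area 14,367.
Remaining shares: Unit 5B 3,199.87 → $3,200; Unit PH1 1,909.85 → $1,910; Unit G2 680.28 → $680.

Unit 5B: $3,200 | Unit PH1: $1,910 | Unit 3A: $1,550 | Unit G2: $680 | Unit 3B: $1,650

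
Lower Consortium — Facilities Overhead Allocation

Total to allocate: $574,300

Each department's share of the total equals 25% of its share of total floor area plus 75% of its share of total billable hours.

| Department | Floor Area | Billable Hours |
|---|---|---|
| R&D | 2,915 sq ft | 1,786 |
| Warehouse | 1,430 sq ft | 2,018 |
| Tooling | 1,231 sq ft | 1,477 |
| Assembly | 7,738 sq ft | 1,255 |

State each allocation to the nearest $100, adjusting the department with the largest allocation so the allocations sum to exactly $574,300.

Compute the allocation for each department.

R&D: $149,100 | Warehouse: $148,400 | Tooling: $110,600 | Assembly: $166,200

Totals — floor area 13,314, billable hours 6,536.
Composite weights (25% floor area + 75% billable hours): R&D 0.2597; Warehouse 0.2584; Tooling 0.1926; Assembly 0.2893.
Proportional shares: R&D 149,132.78; Warehouse 148,407.78; Tooling 110,609.70; Assembly 166,149.75.
Rounded to nearest $100: R&D $149,100; Warehouse $148,400; Tooling $110,600; Assembly $166,100. Sum = $574,200.
Difference $574,300 − $574,200 = +$100 applied to largest allocation (Assembly): Assembly becomes $166,200.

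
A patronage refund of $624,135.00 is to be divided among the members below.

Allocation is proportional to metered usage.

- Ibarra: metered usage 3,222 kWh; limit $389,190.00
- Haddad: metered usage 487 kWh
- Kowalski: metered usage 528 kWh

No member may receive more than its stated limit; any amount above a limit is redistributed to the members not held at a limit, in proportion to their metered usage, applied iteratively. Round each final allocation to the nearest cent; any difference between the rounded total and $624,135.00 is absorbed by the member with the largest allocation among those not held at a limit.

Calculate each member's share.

Ibarra: $389,190.00 | Haddad: $112,727.31 | Kowalski: $122,217.69

Metered usage total: 4,237.
Unconstrained shares: Ibarra 474,619.53505; Haddad 71,737.9620; Kowalski 77,777.5030.
Held at cap: Ibarra ($389,190.00); residual $234,945.00 reallocated over remaining metered usage 1,015.
Remaining shares: Haddad 112,727.3054 → $112,727.31; Kowalski 122,217.6946 → $122,217.69.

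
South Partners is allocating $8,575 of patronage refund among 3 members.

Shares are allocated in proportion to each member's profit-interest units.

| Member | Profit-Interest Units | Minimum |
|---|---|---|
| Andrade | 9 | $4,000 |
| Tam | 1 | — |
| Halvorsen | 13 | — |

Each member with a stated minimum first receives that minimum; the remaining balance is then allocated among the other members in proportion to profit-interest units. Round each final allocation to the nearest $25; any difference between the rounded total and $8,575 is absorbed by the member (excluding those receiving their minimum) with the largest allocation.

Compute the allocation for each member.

Andrade: $4,000 | Tam: $325 | Halvorsen: $4,250

Minimums first: Andrade $4,000. Residual $4,575.
Residual split over remaining profit-interest units 14: Tam 326.79 → $325; Halvorsen 4,248.21 → $4,250.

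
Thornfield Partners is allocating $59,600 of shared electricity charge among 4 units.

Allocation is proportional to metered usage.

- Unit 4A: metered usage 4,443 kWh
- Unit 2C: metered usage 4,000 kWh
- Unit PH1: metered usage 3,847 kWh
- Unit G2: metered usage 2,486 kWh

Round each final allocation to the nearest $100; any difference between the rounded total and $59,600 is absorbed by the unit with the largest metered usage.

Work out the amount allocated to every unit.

Unit 4A: $18,000 | Unit 2C: $16,100 | Unit PH1: $15,500 | Unit G2: $10,000

Sum of metered usage: 4,443 + 4,000 + 3,847 + 2,486 = 14,776.
Unrounded shares: Unit 4A 17,921.14; Unit 2C 16,134.27; Unit PH1 15,517.14; Unit G2 10,027.45.
At nearest $100: Unit 4A $17,900; Unit 2C $16,100; Unit PH1 $15,500; Unit G2 $10,000. Sum = $59,500.
Difference $59,600 − $59,500 = +$100 applied to largest metered usage (Unit 4A): Unit 4A becomes $18,000.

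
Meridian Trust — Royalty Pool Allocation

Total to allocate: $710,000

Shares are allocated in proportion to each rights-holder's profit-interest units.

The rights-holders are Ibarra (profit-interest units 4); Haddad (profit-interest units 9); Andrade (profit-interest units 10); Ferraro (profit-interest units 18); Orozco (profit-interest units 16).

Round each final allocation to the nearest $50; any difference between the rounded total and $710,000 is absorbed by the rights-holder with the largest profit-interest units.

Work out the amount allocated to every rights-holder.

Sum of profit-interest units: 57.
Unrounded shares: Ibarra 4/57 × $710,000 = 49,824.56; Haddad 9/57 × $710,000 = 112,105.26; Andrade 10/57 × $710,000 = 124,561.40; Ferraro 18/57 × $710,000 = 224,210.53; Orozco 16/57 × $710,000 = 199,298.25.
At nearest $50: Ibarra $49,800; Haddad $112,100; Andrade $124,550; Ferraro $224,200; Orozco $199,300. Sum = $709,950.
Difference $710,000 − $709,950 = +$50 applied to largest profit-interest units (Ferraro): Ferraro becomes $224,250.

Ibarra: $49,800 | Haddad: $112,100 | Andrade: $124,550 | Ferraro: $224,250 | Orozco: $199,300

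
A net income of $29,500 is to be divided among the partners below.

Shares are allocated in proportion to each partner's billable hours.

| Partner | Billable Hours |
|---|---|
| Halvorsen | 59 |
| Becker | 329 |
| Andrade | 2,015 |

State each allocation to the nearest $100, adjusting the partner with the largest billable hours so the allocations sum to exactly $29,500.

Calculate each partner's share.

Billable hours total: 59 + 329 + 2,015 = 2,403.
Raw shares: Halvorsen 724.30; Becker 4,038.91; Andrade 24,736.79.
At nearest $100: Halvorsen $700; Becker $4,000; Andrade $24,700. Sum = $29,400.
Difference $29,500 − $29,400 = +$100 applied to largest billable hours (Andrade): Andrade becomes $24,800.

Halvorsen: $700; Becker: $4,000; Andrade: $24,800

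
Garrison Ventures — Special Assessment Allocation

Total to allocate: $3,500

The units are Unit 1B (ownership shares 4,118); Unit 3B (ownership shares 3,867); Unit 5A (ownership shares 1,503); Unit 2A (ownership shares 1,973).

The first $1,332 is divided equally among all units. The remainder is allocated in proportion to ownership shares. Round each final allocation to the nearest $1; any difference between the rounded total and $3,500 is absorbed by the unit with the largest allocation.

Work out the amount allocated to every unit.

First tranche $1,332 split equally: $333 each.
Remainder $2,168 by ownership shares (total 11,461): Unit 1B 778.97 → $779; Unit 3B 731.49 → $731; Unit 5A 284.31 → $284; Unit 2A 373.22 → $373.
Rounding difference +$1 on remainder applied to Unit 1B.
Totals: Unit 1B $333 + $780 = $1,113; Unit 3B $333 + $731 = $1,064; Unit 5A $333 + $284 = $617; Unit 2A $333 + $373 = $706.

Unit 1B: $1,113 | Unit 3B: $1,064 | Unit 5A: $617 | Unit 2A: $706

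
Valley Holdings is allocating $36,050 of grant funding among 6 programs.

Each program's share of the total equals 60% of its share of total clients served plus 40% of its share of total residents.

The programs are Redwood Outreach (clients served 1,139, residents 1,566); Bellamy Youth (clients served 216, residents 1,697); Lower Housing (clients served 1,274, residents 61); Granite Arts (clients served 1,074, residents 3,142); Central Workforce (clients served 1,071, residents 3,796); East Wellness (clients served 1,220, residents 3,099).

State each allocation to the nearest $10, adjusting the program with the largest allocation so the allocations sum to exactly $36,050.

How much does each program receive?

Redwood Outreach: $5,800 · Bellamy Youth: $2,610 · Lower Housing: $4,660 · Granite Arts: $7,270 · Central Workforce: $7,960 · East Wellness: $7,750

Clients served total 5,994; residents total 13,361.
Composite weights (60% clients served + 40% residents): Redwood Outreach 0.1609; Bellamy Youth 0.0724; Lower Housing 0.1294; Granite Arts 0.2016; Central Workforce 0.2209; East Wellness 0.2149.
Unrounded shares: Redwood Outreach 5,800.33; Bellamy Youth 2,610.96; Lower Housing 4,663.20; Granite Arts 7,266.68; Central Workforce 7,961.69; East Wellness 7,747.13.
After rounding ($10): Redwood Outreach $5,800; Bellamy Youth $2,610; Lower Housing $4,660; Granite Arts $7,270; Central Workforce $7,960; East Wellness $7,750. Sum = $36,050.
Sum already equals the total — no adjustment.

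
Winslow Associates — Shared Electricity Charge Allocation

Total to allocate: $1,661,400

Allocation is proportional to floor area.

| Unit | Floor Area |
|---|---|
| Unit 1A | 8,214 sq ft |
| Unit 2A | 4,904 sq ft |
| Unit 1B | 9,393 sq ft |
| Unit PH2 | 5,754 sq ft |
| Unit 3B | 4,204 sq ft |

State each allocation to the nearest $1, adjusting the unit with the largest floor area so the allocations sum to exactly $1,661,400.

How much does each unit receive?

Total floor area = 32,469.
Proportional shares: Unit 1A 8,214/32,469 × $1,661,400 = 420,300.58; Unit 2A 4,904/32,469 × $1,661,400 = 250,931.83; Unit 1B 9,393/32,469 × $1,661,400 = 480,628.61; Unit PH2 5,754/32,469 × $1,661,400 = 294,425.32; Unit 3B 4,204/32,469 × $1,661,400 = 215,113.67.
At nearest $1: Unit 1A $420,301; Unit 2A $250,932; Unit 1B $480,629; Unit PH2 $294,425; Unit 3B $215,114. Sum = $1,661,401.
Difference $1,661,400 − $1,661,401 = −$1 applied to largest floor area (Unit 1B): Unit 1B becomes $480,628.

Unit 1A: $420,301 · Unit 2A: $250,932 · Unit 1B: $480,628 · Unit PH2: $294,425 · Unit 3B: $215,114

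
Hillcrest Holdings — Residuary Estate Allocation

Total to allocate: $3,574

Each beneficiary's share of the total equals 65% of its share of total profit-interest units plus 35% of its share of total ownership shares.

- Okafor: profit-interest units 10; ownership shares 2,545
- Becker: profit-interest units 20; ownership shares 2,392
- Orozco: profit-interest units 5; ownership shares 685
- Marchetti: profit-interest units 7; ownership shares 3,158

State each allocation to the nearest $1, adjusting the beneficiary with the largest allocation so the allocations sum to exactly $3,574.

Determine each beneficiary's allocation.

Okafor: $916 · Becker: $1,447 · Orozco: $374 · Marchetti: $837

Profit-interest units total 42; ownership shares total 8,780.
Composite weights (65% profit-interest units + 35% ownership shares): Okafor 0.2562; Becker 0.4049; Orozco 0.1047; Marchetti 0.2342.
Unrounded shares: Okafor 915.71; Becker 1,447.03; Orozco 374.15; Marchetti 837.11.
After rounding ($1): Okafor $916; Becker $1,447; Orozco $374; Marchetti $837. Sum = $3,574.
No rounding difference to absorb.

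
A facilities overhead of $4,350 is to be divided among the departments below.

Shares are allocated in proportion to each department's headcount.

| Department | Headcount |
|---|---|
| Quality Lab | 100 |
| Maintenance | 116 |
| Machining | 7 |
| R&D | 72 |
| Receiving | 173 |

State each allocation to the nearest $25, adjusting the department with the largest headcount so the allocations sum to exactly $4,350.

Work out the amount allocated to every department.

Sum of headcount: 100 + 116 + 7 + 72 + 173 = 468.
Unrounded shares: Quality Lab 929.49; Maintenance 1,078.21; Machining 65.06; R&D 669.23; Receiving 1,608.01.
Rounded to nearest $25: Quality Lab $925; Maintenance $1,075; Machining $75; R&D $675; Receiving $1,600. Sum = $4,350.
No rounding difference to absorb.

Quality Lab: $925 | Maintenance: $1,075 | Machining: $75 | R&D: $675 | Receiving: $1,600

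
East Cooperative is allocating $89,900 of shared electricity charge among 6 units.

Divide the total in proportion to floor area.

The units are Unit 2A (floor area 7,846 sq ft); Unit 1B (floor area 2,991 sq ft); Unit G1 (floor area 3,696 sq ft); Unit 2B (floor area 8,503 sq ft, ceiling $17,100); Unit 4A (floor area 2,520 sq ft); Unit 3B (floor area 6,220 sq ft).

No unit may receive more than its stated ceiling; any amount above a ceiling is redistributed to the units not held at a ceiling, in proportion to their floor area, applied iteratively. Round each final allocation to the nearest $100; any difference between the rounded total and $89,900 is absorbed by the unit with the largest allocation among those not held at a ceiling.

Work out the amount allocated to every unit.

Total floor area = 31,776.
Unconstrained shares: Unit 2A 22,197.74; Unit 1B 8,462.08; Unit G1 10,456.65; Unit 2B 24,056.51; Unit 4A 7,129.53; Unit 3B 17,597.49.
Cap binds for Unit 2B ($17,100); remaining pool $72,800 reallocated over remaining floor area 23,273.
Redistributed shares: Unit 2A 24,542.98 → $24,500; Unit 1B 9,356.11 → $9,400; Unit G1 11,561.41 → $11,600; Unit 4A 7,882.78 → $7,900; Unit 3B 19,456.71 → $19,500.
Rounding difference −$100 applied to Unit 2A → $24,400.

Unit 2A: $24,400 | Unit 1B: $9,400 | Unit G1: $11,600 | Unit 2B: $17,100 | Unit 4A: $7,900 | Unit 3B: $19,500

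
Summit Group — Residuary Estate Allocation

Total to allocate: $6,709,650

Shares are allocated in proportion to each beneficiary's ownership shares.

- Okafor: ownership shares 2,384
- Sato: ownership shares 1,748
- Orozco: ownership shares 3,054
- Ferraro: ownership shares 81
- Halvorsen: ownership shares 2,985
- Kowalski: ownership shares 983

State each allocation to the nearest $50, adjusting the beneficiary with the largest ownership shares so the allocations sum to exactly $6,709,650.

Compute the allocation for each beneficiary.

Okafor: $1,423,750 | Sato: $1,043,900 | Orozco: $1,823,950 | Ferraro: $48,350 | Halvorsen: $1,782,650 | Kowalski: $587,050

Combined ownership shares = 11,235.
Raw shares: Okafor 2,384/11,235 × $6,709,650 = 1,423,747.72; Sato 1,748/11,235 × $6,709,650 = 1,043,922.40; Orozco 3,054/11,235 × $6,709,650 = 1,823,878.16; Ferraro 81/11,235 × $6,709,650 = 48,373.98; Halvorsen 2,985/11,235 × $6,709,650 = 1,782,670.69; Kowalski 983/11,235 × $6,709,650 = 587,057.05.
At nearest $50: Okafor $1,423,750; Sato $1,043,900; Orozco $1,823,900; Ferraro $48,350; Halvorsen $1,782,650; Kowalski $587,050. Sum = $6,709,600.
Difference $6,709,650 − $6,709,600 = +$50 applied to largest ownership shares (Orozco): Orozco becomes $1,823,950.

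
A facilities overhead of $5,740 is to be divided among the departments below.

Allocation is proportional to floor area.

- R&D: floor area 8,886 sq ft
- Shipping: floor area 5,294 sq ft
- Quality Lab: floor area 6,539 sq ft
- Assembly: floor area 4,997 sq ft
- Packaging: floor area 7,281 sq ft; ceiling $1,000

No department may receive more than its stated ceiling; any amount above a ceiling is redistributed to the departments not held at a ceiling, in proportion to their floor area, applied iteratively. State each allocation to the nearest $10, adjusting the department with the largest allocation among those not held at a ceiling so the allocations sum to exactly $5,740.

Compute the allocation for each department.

R&D: $1,630; Shipping: $980; Quality Lab: $1,210; Assembly: $920; Packaging: $1,000

Sum of floor area: 32,997.
Unconstrained shares: R&D 1,545.77; Shipping 920.92; Quality Lab 1,137.49; Assembly 869.25; Packaging 1,266.57.
Held at cap: Packaging ($1,000); residual $4,740 reallocated over remaining floor area 25,716.
Shares after redistribution: R&D 1,637.88 → $1,640; Shipping 975.80 → $980; Quality Lab 1,205.28 → $1,210; Assembly 921.05 → $920.
Rounding difference −$10 applied to R&D → $1,630.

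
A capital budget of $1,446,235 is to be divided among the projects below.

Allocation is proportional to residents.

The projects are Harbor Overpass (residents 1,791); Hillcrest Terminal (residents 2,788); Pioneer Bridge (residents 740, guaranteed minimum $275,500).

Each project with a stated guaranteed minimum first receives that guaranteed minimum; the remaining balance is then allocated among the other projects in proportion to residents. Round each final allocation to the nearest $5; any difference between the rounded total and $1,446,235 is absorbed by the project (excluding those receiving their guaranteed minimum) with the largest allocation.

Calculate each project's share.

Fund the minimums — Pioneer Bridge $275,500. Remaining pool $1,170,735.
Remaining pool split over remaining residents 4,579: Harbor Overpass 457,913.60 → $457,915; Hillcrest Terminal 712,821.40 → $712,820.

Harbor Overpass: $457,915; Hillcrest Terminal: $712,820; Pioneer Bridge: $275,500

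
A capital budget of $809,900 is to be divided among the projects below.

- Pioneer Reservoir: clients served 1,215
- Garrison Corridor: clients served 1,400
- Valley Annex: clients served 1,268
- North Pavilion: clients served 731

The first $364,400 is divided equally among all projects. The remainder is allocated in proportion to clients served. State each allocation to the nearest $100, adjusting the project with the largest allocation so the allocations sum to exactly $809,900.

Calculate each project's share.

Pioneer Reservoir: $208,400 · Garrison Corridor: $226,300 · Valley Annex: $213,500 · North Pavilion: $161,700

$364,400 shared equally gives $91,100 per project.
Remainder $445,500 by clients served (total 4,614): Pioneer Reservoir 117,313.07 → $117,300; Garrison Corridor 135,175.55 → $135,200; Valley Annex 122,430.43 → $122,400; North Pavilion 70,580.95 → $70,600.
Totals: Pioneer Reservoir $91,100 + $117,300 = $208,400; Garrison Corridor $91,100 + $135,200 = $226,300; Valley Annex $91,100 + $122,400 = $213,500; North Pavilion $91,100 + $70,600 = $161,700.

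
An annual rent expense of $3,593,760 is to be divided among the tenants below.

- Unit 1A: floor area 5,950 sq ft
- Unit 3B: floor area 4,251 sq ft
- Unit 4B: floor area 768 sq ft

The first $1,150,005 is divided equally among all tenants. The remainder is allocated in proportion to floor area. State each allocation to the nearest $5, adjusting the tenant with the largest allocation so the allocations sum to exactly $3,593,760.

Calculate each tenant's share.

$1,150,005 shared equally gives $383,335 per tenant.
Remainder $2,443,755 by floor area (total 10,969): Unit 1A 1,325,585.04 → $1,325,585; Unit 3B 947,069.24 → $947,070; Unit 4B 171,100.72 → $171,100.
Totals: Unit 1A $383,335 + $1,325,585 = $1,708,920; Unit 3B $383,335 + $947,070 = $1,330,405; Unit 4B $383,335 + $171,100 = $554,435.

Unit 1A: $1,708,920 | Unit 3B: $1,330,405 | Unit 4B: $554,435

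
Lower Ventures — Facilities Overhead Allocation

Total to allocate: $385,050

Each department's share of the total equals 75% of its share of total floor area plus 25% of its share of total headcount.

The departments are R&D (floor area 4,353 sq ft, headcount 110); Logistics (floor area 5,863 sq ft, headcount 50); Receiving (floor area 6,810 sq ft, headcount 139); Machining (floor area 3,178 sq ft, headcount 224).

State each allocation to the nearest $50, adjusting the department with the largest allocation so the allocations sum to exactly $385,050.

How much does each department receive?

R&D: $82,450 | Logistics: $93,000 | Receiving: $122,950 | Machining: $86,650

Floor area total 20,204; headcount total 523.
Blended shares (75% floor area + 25% headcount): R&D 0.2142; Logistics 0.2415; Receiving 0.3192; Machining 0.2250.
Proportional shares: R&D 82,466.37; Logistics 93,006.18; Receiving 122,923.39; Machining 86,654.06.
Rounded to nearest $50: R&D $82,450; Logistics $93,000; Receiving $122,900; Machining $86,650. Sum = $385,000.
Difference $385,050 − $385,000 = +$50 applied to largest allocation (Receiving): Receiving becomes $122,950.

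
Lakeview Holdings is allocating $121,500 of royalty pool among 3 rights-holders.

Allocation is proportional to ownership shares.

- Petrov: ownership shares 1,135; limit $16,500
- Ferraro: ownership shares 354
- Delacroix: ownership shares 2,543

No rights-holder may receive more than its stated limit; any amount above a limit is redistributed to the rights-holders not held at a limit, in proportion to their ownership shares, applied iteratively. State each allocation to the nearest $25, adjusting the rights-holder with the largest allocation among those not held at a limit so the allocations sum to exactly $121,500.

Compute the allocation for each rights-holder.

Petrov: $16,500; Ferraro: $12,825; Delacroix: $92,175

Combined ownership shares = 4,032.
Proportional shares (ignoring caps): Petrov 34,202.01; Ferraro 10,667.41; Delacroix 76,630.58.
Capped: Petrov ($16,500); balance $105,000 reallocated over remaining ownership shares 2,897.
Shares after redistribution: Ferraro 12,830.51 → $12,825; Delacroix 92,169.49 → $92,175.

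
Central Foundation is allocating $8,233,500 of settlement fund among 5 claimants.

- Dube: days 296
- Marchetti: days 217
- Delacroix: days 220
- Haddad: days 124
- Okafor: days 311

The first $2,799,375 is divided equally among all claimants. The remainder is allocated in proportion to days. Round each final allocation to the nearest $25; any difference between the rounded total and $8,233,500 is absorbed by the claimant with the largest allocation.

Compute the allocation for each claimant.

Dube: $1,937,025 · Marchetti: $1,569,475 · Delacroix: $1,583,425 · Haddad: $1,136,775 · Okafor: $2,006,800

$2,799,375 shared equally gives $559,875 per claimant.
Remainder $5,434,125 by days (total 1,168): Dube 1,377,141.27 → $1,377,150; Marchetti 1,009,593.43 → $1,009,600; Delacroix 1,023,550.94 → $1,023,550; Haddad 576,910.53 → $576,900; Okafor 1,446,928.83 → $1,446,925.
Totals: Dube $559,875 + $1,377,150 = $1,937,025; Marchetti $559,875 + $1,009,600 = $1,569,475; Delacroix $559,875 + $1,023,550 = $1,583,425; Haddad $559,875 + $576,900 = $1,136,775; Okafor $559,875 + $1,446,925 = $2,006,800.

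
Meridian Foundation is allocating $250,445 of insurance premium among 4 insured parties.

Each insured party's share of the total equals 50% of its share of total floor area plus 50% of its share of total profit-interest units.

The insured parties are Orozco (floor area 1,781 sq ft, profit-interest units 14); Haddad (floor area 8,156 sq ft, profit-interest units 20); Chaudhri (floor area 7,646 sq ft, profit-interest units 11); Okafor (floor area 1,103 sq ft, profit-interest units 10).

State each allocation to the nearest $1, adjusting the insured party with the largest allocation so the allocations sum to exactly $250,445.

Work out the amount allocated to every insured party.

Totals — floor area 18,686, profit-interest units 55.
Composite weights (50% floor area + 50% profit-interest units): Orozco 0.1749; Haddad 0.4001; Chaudhri 0.3046; Okafor 0.1204.
Raw shares: Orozco 43,810.02; Haddad 100,192.13; Chaudhri 76,283.46; Okafor 30,159.38.
Rounded to nearest $1: Orozco $43,810; Haddad $100,192; Chaudhri $76,283; Okafor $30,159. Sum = $250,444.
Difference $250,445 − $250,444 = +$1 applied to largest allocation (Haddad): Haddad becomes $100,193.

Orozco: $43,810; Haddad: $100,193; Chaudhri: $76,283; Okafor: $30,159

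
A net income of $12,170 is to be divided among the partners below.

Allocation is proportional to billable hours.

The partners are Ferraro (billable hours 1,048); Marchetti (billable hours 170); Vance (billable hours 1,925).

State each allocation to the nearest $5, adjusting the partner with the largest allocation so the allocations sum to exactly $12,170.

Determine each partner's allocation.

Billable hours total: 3,143.
Unrounded shares: Ferraro 1,048/3,143 × $12,170 = 4,057.96; Marchetti 170/3,143 × $12,170 = 658.26; Vance 1,925/3,143 × $12,170 = 7,453.79.
Rounded to nearest $5: Ferraro $4,060; Marchetti $660; Vance $7,455. Sum = $12,175.
Difference $12,170 − $12,175 = −$5 applied to largest allocation (Vance): Vance becomes $7,450.

Ferraro: $4,060 | Marchetti: $660 | Vance: $7,450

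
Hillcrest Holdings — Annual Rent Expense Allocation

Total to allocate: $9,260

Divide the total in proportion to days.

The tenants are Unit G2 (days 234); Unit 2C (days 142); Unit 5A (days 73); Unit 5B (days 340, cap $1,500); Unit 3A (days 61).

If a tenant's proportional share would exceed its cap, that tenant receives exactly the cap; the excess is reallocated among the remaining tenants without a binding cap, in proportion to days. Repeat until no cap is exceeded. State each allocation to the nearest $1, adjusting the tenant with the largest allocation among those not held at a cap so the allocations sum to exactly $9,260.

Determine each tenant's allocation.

Unit G2: $3,560 · Unit 2C: $2,161 · Unit 5A: $1,111 · Unit 5B: $1,500 · Unit 3A: $928

Total days = 850.
Unconstrained shares: Unit G2 2,549.22; Unit 2C 1,546.96; Unit 5A 795.27; Unit 5B 3,704.00; Unit 3A 664.54.
Cap binds for Unit 5B ($1,500); residual $7,760 reallocated over remaining days 510.
Redistributed shares: Unit G2 3,560.47 → $3,560; Unit 2C 2,160.63 → $2,161; Unit 5A 1,110.75 → $1,111; Unit 3A 928.16 → $928.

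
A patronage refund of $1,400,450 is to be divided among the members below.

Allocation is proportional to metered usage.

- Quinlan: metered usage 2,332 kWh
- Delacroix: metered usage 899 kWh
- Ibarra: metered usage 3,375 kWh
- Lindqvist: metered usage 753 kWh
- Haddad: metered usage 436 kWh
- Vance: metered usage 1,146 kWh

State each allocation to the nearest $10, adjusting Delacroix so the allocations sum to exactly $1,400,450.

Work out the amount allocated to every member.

Quinlan: $365,270 · Delacroix: $140,820 · Ibarra: $528,630 · Lindqvist: $117,940 · Haddad: $68,290 · Vance: $179,500

Total metered usage = 8,941.
Unrounded shares: Quinlan 2,332/8,941 × $1,400,450 = 365,266.68; Delacroix 899/8,941 × $1,400,450 = 140,812.50; Ibarra 3,375/8,941 × $1,400,450 = 528,634.24; Lindqvist 753/8,941 × $1,400,450 = 117,944.17; Haddad 436/8,941 × $1,400,450 = 68,291.71; Vance 1,146/8,941 × $1,400,450 = 179,500.69.
At nearest $10: Quinlan $365,270; Delacroix $140,810; Ibarra $528,630; Lindqvist $117,940; Haddad $68,290; Vance $179,500. Sum = $1,400,440.
Difference $1,400,450 − $1,400,440 = +$10 applied to Delacroix: Delacroix becomes $140,820.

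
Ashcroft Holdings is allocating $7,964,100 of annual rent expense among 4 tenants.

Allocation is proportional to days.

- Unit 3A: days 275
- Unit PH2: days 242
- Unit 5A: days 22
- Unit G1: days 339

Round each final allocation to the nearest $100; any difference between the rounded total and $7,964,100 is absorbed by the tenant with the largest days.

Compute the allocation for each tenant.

Unit 3A: $2,494,500 | Unit PH2: $2,195,100 | Unit 5A: $199,600 | Unit G1: $3,074,900

Days total: 878.
Proportional shares: Unit 3A 275/878 × $7,964,100 = 2,494,450.46; Unit PH2 242/878 × $7,964,100 = 2,195,116.40; Unit 5A 22/878 × $7,964,100 = 199,556.04; Unit G1 339/878 × $7,964,100 = 3,074,977.11.
At nearest $100: Unit 3A $2,494,500; Unit PH2 $2,195,100; Unit 5A $199,600; Unit G1 $3,075,000. Sum = $7,964,200.
Difference $7,964,100 − $7,964,200 = −$100 applied to largest days (Unit G1): Unit G1 becomes $3,074,900.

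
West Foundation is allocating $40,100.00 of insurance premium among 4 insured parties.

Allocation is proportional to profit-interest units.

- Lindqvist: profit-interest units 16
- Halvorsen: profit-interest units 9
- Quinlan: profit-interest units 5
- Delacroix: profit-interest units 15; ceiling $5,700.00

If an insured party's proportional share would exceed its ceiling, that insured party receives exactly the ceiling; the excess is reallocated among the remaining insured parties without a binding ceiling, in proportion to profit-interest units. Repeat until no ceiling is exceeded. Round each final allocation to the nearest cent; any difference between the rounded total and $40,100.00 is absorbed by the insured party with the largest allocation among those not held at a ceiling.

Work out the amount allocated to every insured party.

Lindqvist: $18,346.67 | Halvorsen: $10,320.00 | Quinlan: $5,733.33 | Delacroix: $5,700.00

Combined profit-interest units = 45.
Pro-rata shares before constraints: Lindqvist 14,257.7778; Halvorsen 8,020.0000; Quinlan 4,455.5556; Delacroix 13,366.6667.
Cap binds for Delacroix ($5,700.00); residual $34,400.00 reallocated over remaining profit-interest units 30.
Redistributed shares: Lindqvist 18,346.6667 → $18,346.67; Halvorsen 10,320.0000 → $10,320.00; Quinlan 5,733.3333 → $5,733.33.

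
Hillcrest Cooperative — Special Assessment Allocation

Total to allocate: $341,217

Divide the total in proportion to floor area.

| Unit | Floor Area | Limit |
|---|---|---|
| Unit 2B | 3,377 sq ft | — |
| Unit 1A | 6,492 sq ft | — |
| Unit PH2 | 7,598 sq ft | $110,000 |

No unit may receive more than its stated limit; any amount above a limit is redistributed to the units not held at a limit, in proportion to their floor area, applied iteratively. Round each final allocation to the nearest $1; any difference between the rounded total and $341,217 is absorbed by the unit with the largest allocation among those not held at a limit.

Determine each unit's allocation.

Unit 2B: $79,118 | Unit 1A: $152,099 | Unit PH2: $110,000

Combined floor area = 17,467.
Unconstrained shares: Unit 2B 65,969.53; Unit 1A 126,820.91; Unit PH2 148,426.56.
Held at cap: Unit PH2 ($110,000); residual $231,217 reallocated over remaining floor area 9,869.
Redistributed shares: Unit 2B 79,118.43 → $79,118; Unit 1A 152,098.57 → $152,099.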